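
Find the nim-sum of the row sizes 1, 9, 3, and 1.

Compute the nim-sum pairwise:
1 XOR 9 = 8
8 XOR 3 = 11
11 XOR 1 = 10

10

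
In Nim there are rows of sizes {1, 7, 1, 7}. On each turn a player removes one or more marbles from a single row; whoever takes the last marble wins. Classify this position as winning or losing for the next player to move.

Compute the nim-sum pairwise:
1 ⊕ 7 = 6
6 ⊕ 1 = 7
7 ⊕ 7 = 0
The nim-sum is 0, so this is a P-position: the player to move is in a losing position under optimal play.

Losing position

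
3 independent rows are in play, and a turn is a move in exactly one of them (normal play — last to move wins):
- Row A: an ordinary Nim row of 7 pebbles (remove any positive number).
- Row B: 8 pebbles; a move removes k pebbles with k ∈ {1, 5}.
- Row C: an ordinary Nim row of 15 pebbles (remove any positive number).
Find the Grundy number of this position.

8

Row A is a plain Nim row of size 7, so its Grundy value is 7.
Build the Grundy sequence for row B with g(k) = mex{g(k−s) : s ∈ {1, 5}, s ≤ k}:
g(0) = mex{} = 0
g(1) = mex{0} = 1
g(2) = mex{1} = 0
g(3) = mex{0} = 1
g(4) = mex{1} = 0
g(5) = mex{0} = 1
g(6) = mex{1} = 0
g(7) = mex{0} = 1
g(8) = mex{1} = 0
So g(8) = 0.
Row C is a plain Nim row of size 15, so its Grundy value is 15.
By the Sprague-Grundy theorem, the Grundy value of a sum of independent games is the XOR of the component values.
Combined value = 7 ⊕ 0 ⊕ 15 = 8.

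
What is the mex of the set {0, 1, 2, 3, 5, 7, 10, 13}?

4

The values 0, 1, 2, 3 are all present; 4 is the first non-negative integer missing from the set.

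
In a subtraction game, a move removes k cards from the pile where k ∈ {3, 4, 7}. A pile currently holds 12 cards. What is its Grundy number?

0

Compute g(0), g(1), … for moves {3, 4, 7}:
k:     0  1  2  3  4  5  6  7  8  9 10 11 12
g(k):  0  0  0  1  1  1  2  2  2  3  0  0  0
So g(12) = 0.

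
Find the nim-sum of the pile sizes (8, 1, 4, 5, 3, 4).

15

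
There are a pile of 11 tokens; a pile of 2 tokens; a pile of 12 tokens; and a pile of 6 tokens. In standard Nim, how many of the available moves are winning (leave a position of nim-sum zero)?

Nim-sum: 11 ^ 2 ^ 12 ^ 6 = 3.
The overall nim-sum is X = 3. A pile of size p has a winning move iff p XOR X < p (reduce it to p XOR X).
  11: 11 XOR 3 = 8 < 11 — winning move (to 8).
  2: 2 XOR 3 = 1 < 2 — winning move (to 1).
  12: 12 XOR 3 = 15 ≥ 12 — no move.
  6: 6 XOR 3 = 5 < 6 — winning move (to 5).
That gives 3 winning moves.

3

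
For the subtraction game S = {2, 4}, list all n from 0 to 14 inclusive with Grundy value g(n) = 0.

Grundy values for subtraction set {2, 4}:
k:     0  1  2  3  4  5  6  7  8  9 10 11 12 13 14
g(k):  0  0  1  1  2  2  0  0  1  1  2  2  0  0  1
The P-positions (g = 0) in 0..14 are 0, 1, 6, 7, 12, 13.

0, 1, 6, 7, 12, 13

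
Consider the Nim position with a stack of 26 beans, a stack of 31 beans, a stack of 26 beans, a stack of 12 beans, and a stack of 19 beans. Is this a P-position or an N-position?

P-position

Compute the nim-sum pairwise:
26 ^ 31 = 5
5 ^ 26 = 31
31 ^ 12 = 19
19 ^ 19 = 0
The nim-sum is 0, so this is a P-position: the player to move is in a losing position under optimal play.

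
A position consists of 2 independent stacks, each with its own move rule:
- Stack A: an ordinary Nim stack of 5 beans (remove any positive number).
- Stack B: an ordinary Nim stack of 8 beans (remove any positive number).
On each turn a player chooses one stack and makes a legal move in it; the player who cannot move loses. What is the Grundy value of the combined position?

13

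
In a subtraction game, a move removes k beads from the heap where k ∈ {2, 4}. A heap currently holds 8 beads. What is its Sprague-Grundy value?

1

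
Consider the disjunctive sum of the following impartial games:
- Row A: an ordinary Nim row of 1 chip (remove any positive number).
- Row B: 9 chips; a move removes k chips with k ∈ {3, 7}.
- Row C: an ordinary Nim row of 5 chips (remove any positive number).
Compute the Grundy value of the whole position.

5

Row A is a plain Nim row of size 1, so its Grundy value is 1.
Grundy values for row B (subtraction set {3, 7}):
g(0) = mex{} = 0
g(1) = mex{} = 0
g(2) = mex{} = 0
g(3) = mex{0} = 1
g(4) = mex{0} = 1
g(5) = mex{0} = 1
g(6) = mex{1} = 0
g(7) = mex{0,1} = 2
g(8) = mex{0,1} = 2
g(9) = mex{0} = 1
So g(9) = 1.
Row C is a plain Nim row of size 5, so its Grundy value is 5.
The value of a disjunctive sum is the nim-sum of the parts.
Combined value = 1 XOR 1 XOR 5 = 5.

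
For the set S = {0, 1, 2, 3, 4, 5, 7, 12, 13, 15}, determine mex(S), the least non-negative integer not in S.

The values 0, 1, 2, 3, 4, 5 are all present; 6 is the first non-negative integer missing from the set.

6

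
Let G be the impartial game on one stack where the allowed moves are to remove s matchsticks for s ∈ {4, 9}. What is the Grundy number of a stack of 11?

Compute g(0), g(1), … for moves {4, 9}:
g(0) = mex{} = 0
g(1) = mex{} = 0
g(2) = mex{} = 0
g(3) = mex{} = 0
g(4) = mex{0} = 1
g(5) = mex{0} = 1
g(6) = mex{0} = 1
g(7) = mex{0} = 1
g(8) = mex{1} = 0
g(9) = mex{0,1} = 2
g(10) = mex{0,1} = 2
g(11) = mex{0,1} = 2
So g(11) = 2.

2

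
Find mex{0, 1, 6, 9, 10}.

The values 0, 1 are all present; 2 is the first non-negative integer missing from the set.

2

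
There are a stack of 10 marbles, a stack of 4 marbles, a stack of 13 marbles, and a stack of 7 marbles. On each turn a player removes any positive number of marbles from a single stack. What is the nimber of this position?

4

Nim-sum: 10 XOR 4 XOR 13 XOR 7 = 4.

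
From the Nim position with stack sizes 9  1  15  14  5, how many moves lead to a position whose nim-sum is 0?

3

Compute the nim-sum pairwise:
9 ^ 1 = 8
8 ^ 15 = 7
7 ^ 14 = 9
9 ^ 5 = 12
The overall nim-sum is X = 12. A stack of size p has a winning move iff p XOR X < p (reduce it to p XOR X).
  9: 9 XOR 12 = 5 < 9 — winning move (to 5).
  1: 1 XOR 12 = 13 ≥ 1 — no move.
  15: 15 XOR 12 = 3 < 15 — winning move (to 3).
  14: 14 XOR 12 = 2 < 14 — winning move (to 2).
  5: 5 XOR 12 = 9 ≥ 5 — no move.
That gives 3 winning moves.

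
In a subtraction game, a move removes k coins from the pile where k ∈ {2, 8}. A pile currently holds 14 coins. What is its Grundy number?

0

Build the Grundy sequence with g(k) = mex{g(k−s) : s ∈ {2, 8}, s ≤ k}:
k:     0  1  2  3  4  5  6  7  8  9 10 11 12 13 14
g(k):  0  0  1  1  0  0  1  1  2  2  0  0  1  1  0
So g(14) = 0.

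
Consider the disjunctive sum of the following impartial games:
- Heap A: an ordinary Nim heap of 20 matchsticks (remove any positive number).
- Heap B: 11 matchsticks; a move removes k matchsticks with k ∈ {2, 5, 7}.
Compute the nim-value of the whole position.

23

Heap A is a plain Nim heap of size 20, so its Grundy value is 20.
Grundy values for heap B (subtraction set {2, 5, 7}):
g(0) = mex{} = 0
g(1) = mex{} = 0
g(2) = mex{0} = 1
g(3) = mex{0} = 1
g(4) = mex{1} = 0
g(5) = mex{0,1} = 2
g(6) = mex{0} = 1
g(7) = mex{0,1,2} = 3
g(8) = mex{0,1} = 2
g(9) = mex{0,1,3} = 2
g(10) = mex{1,2} = 0
g(11) = mex{0,1,2} = 3
So g(11) = 3.
The value of a disjunctive sum is the nim-sum of the parts.
Combined value = 20 XOR 3 = 23.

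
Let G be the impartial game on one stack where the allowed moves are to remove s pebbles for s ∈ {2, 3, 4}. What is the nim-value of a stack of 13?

0

Compute g(0), g(1), … for moves {2, 3, 4}:
g(0) = mex{} = 0
g(1) = mex{} = 0
g(2) = mex{0} = 1
g(3) = mex{0} = 1
g(4) = mex{0,1} = 2
g(5) = mex{0,1} = 2
g(6) = mex{1,2} = 0
g(7) = mex{1,2} = 0
g(8) = mex{0,2} = 1
g(9) = mex{0,2} = 1
g(10) = mex{0,1} = 2
g(11) = mex{0,1} = 2
g(12) = mex{1,2} = 0
g(13) = mex{1,2} = 0
So g(13) = 0.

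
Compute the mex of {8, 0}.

0 is in the set but 1 is not, so the mex is 1.

1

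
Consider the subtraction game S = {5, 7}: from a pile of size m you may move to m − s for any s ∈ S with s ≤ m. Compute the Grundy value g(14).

0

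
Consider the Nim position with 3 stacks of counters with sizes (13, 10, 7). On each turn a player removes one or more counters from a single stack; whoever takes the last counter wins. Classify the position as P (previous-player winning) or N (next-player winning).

P-position

Write each in binary and XOR column by column:
  1101  (13)
  1010  (10)
  0111  (7)
  ----
  0000  (0)
The nim-sum is 0, so this is a P-position: the player to move is in a losing position under optimal play.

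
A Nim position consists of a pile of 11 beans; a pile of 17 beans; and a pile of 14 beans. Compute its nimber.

20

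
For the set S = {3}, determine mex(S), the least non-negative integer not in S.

0

0 is not in the set, so the mex is 0.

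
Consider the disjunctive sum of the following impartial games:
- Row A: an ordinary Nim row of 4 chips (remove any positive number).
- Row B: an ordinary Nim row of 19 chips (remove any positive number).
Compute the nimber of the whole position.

23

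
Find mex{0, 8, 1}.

The values 0, 1 are all present; 2 is the first non-negative integer missing from the set.

2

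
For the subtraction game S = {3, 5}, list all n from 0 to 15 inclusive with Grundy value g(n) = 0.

Build the Grundy sequence with g(k) = mex{g(k−s) : s ∈ {3, 5}, s ≤ k}:
k:     0  1  2  3  4  5  6  7  8  9 10 11 12 13 14 15
g(k):  0  0  0  1  1  1  2  2  0  0  0  1  1  1  2  2
The P-positions (g = 0) in 0..15 are 0, 1, 2, 8, 9, 10.

0, 1, 2, 8, 9, 10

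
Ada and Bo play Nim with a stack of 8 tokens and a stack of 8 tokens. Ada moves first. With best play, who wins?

Nim-sum: 8 ^ 8 = 0.
The nim-sum is 0, so this is a P-position: the player to move is in a losing position under optimal play; Ada is about to move from it and so loses — Bo wins.

Bo wins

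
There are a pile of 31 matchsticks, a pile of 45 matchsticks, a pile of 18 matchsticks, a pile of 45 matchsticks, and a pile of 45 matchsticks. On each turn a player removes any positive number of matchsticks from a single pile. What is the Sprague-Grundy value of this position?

In binary:
  011111  (31)
  101101  (45)
  010010  (18)
  101101  (45)
  101101  (45)
  ------
  100000  (32)

32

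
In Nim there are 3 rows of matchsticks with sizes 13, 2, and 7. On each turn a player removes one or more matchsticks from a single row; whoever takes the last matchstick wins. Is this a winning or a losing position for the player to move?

Winning position

Bitwise XOR of the heap sizes:
  1101  (13)
  0010  (2)
  0111  (7)
  ----
  1000  (8)
The nim-sum is 8 ≠ 0, so this is an N-position: the player to move can win.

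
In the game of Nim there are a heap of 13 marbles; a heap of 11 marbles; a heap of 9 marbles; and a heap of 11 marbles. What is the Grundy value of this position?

4

Compute the nim-sum pairwise:
13 ^ 11 = 6
6 ^ 9 = 15
15 ^ 11 = 4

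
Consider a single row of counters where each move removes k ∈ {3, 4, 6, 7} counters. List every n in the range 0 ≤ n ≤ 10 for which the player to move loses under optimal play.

0, 1, 2, 10

Grundy values for subtraction set {3, 4, 6, 7}:
g(0) = mex{} = 0
g(1) = mex{} = 0
g(2) = mex{} = 0
g(3) = mex{0} = 1
g(4) = mex{0} = 1
g(5) = mex{0} = 1
g(6) = mex{0,1} = 2
g(7) = mex{0,1} = 2
g(8) = mex{0,1} = 2
g(9) = mex{0,1,2} = 3
g(10) = mex{1,2} = 0
The P-positions (g = 0) in 0..10 are 0, 1, 2, 10.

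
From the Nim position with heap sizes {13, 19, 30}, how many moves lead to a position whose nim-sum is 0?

0

Nim-sum: 13 ⊕ 19 ⊕ 30 = 0.
The nim-sum is already 0, so every move leaves a nonzero nim-sum — there are no winning moves.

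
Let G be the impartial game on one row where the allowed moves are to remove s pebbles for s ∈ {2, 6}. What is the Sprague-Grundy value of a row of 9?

Compute g(0), g(1), … for moves {2, 6}:
k:     0  1  2  3  4  5  6  7  8  9
g(k):  0  0  1  1  0  0  1  1  0  0
So g(9) = 0.

0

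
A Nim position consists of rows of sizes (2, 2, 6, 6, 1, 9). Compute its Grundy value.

8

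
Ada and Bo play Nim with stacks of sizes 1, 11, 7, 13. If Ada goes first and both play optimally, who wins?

Bo wins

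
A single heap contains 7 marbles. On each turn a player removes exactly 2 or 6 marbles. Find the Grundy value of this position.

1

Compute g(0), g(1), … for moves {2, 6}:
k:     0  1  2  3  4  5  6  7
g(k):  0  0  1  1  0  0  1  1
So g(7) = 1.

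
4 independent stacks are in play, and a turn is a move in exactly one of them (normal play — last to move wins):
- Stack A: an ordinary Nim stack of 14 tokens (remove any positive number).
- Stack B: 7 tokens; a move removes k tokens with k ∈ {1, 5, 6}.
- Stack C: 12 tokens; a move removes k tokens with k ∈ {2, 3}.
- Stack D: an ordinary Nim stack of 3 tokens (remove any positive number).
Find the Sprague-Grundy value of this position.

Stack A is a plain Nim stack of size 14, so its Grundy value is 14.
For stack B, compute g(0), g(1), … with moves {1, 5, 6}:
k:     0  1  2  3  4  5  6  7
g(k):  0  1  0  1  0  1  2  3
So g(7) = 3.
For stack C, compute g(0), g(1), … with moves {2, 3}:
g(0) = mex{} = 0
g(1) = mex{} = 0
g(2) = mex{0} = 1
g(3) = mex{0} = 1
g(4) = mex{0,1} = 2
g(5) = mex{1} = 0
g(6) = mex{1,2} = 0
g(7) = mex{0,2} = 1
g(8) = mex{0} = 1
g(9) = mex{0,1} = 2
g(10) = mex{1} = 0
g(11) = mex{1,2} = 0
g(12) = mex{0,2} = 1
So g(12) = 1.
Stack D is a plain Nim stack of size 3, so its Grundy value is 3.
The value of a disjunctive sum is the nim-sum of the parts.
Combined value = 14 XOR 3 XOR 1 XOR 3 = 15.

15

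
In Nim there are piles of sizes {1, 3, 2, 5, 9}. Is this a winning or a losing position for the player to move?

Compute the nim-sum pairwise:
1 ^ 3 = 2
2 ^ 2 = 0
0 ^ 5 = 5
5 ^ 9 = 12
The nim-sum is 12 ≠ 0, so this is an N-position: the player to move can win.

Winning position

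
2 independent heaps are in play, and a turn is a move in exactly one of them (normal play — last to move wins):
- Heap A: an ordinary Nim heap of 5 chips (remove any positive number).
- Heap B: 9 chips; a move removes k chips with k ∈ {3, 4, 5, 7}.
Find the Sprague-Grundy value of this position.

Heap A is a plain Nim heap of size 5, so its Grundy value is 5.
Build the Grundy sequence for heap B with g(k) = mex{g(k−s) : s ∈ {3, 4, 5, 7}, s ≤ k}:
g(0) = mex{} = 0
g(1) = mex{} = 0
g(2) = mex{} = 0
g(3) = mex{0} = 1
g(4) = mex{0} = 1
g(5) = mex{0} = 1
g(6) = mex{0,1} = 2
g(7) = mex{0,1} = 2
g(8) = mex{0,1} = 2
g(9) = mex{0,1,2} = 3
So g(9) = 3.
By the Sprague-Grundy theorem, the Grundy value of a sum of independent games is the XOR of the component values.
Combined value = 5 ⊕ 3 = 6.

6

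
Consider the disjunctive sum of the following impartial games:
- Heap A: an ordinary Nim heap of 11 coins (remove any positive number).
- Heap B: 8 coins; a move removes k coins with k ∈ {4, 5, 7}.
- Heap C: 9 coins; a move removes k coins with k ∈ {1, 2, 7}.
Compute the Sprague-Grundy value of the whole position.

9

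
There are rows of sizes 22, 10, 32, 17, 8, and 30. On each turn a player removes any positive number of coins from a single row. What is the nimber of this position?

59

Compute the nim-sum pairwise:
22 XOR 10 = 28
28 XOR 32 = 60
60 XOR 17 = 45
45 XOR 8 = 37
37 XOR 30 = 59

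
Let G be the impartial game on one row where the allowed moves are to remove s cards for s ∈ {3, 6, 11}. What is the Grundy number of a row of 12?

Compute g(0), g(1), … for moves {3, 6, 11}:
k:     0  1  2  3  4  5  6  7  8  9 10 11 12
g(k):  0  0  0  1  1  1  2  2  2  0  0  3  1
So g(12) = 1.

1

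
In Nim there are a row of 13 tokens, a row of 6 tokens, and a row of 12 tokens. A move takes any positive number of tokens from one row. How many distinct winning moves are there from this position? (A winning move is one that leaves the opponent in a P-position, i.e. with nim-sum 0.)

3

Nim-sum: 13 XOR 6 XOR 12 = 7.
The overall nim-sum is X = 7. A row of size p has a winning move iff p XOR X < p (reduce it to p XOR X).
  13: 13 XOR 7 = 10 < 13 — winning move (to 10).
  6: 6 XOR 7 = 1 < 6 — winning move (to 1).
  12: 12 XOR 7 = 11 < 12 — winning move (to 11).
That gives 3 winning moves.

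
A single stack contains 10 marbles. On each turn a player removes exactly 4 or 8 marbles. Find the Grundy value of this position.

2

Grundy values for subtraction set {4, 8}:
g(0) = mex{} = 0
g(1) = mex{} = 0
g(2) = mex{} = 0
g(3) = mex{} = 0
g(4) = mex{0} = 1
g(5) = mex{0} = 1
g(6) = mex{0} = 1
g(7) = mex{0} = 1
g(8) = mex{0,1} = 2
g(9) = mex{0,1} = 2
g(10) = mex{0,1} = 2
So g(10) = 2.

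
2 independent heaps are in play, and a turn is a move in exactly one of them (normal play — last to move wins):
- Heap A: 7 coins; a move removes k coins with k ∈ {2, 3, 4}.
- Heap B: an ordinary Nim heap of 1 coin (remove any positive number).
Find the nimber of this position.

Grundy values for heap A (subtraction set {2, 3, 4}):
k:     0  1  2  3  4  5  6  7
g(k):  0  0  1  1  2  2  0  0
So g(7) = 0.
Heap B is a plain Nim heap of size 1, so its Grundy value is 1.
By the Sprague-Grundy theorem, the Grundy value of a sum of independent games is the XOR of the component values.
Combined value = 0 XOR 1 = 1.

1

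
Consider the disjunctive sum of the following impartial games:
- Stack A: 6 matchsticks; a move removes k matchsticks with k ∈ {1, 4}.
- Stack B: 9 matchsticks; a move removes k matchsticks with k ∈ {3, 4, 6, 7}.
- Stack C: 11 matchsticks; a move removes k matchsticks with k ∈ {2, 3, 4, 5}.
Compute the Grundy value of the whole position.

Build the Grundy sequence for stack A with g(k) = mex{g(k−s) : s ∈ {1, 4}, s ≤ k}:
k:     0  1  2  3  4  5  6
g(k):  0  1  0  1  2  0  1
So g(6) = 1.
Build the Grundy sequence for stack B with g(k) = mex{g(k−s) : s ∈ {3, 4, 6, 7}, s ≤ k}:
g(0) = mex{} = 0
g(1) = mex{} = 0
g(2) = mex{} = 0
g(3) = mex{0} = 1
g(4) = mex{0} = 1
g(5) = mex{0} = 1
g(6) = mex{0,1} = 2
g(7) = mex{0,1} = 2
g(8) = mex{0,1} = 2
g(9) = mex{0,1,2} = 3
So g(9) = 3.
For stack C, compute g(0), g(1), … with moves {2, 3, 4, 5}:
k:     0  1  2  3  4  5  6  7  8  9 10 11
g(k):  0  0  1  1  2  2  3  0  0  1  1  2
So g(11) = 2.
The value of a disjunctive sum is the nim-sum of the parts.
Combined value = 1 ⊕ 3 ⊕ 2 = 0.

0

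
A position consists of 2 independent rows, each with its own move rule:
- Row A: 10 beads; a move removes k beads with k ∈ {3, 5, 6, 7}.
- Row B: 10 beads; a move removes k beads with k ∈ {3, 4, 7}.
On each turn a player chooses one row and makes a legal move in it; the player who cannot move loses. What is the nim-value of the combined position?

0

For row A, compute g(0), g(1), … with moves {3, 5, 6, 7}:
k:     0  1  2  3  4  5  6  7  8  9 10
g(k):  0  0  0  1  1  1  2  2  2  3  0
So g(10) = 0.
For row B, compute g(0), g(1), … with moves {3, 4, 7}:
g(0) = mex{} = 0
g(1) = mex{} = 0
g(2) = mex{} = 0
g(3) = mex{0} = 1
g(4) = mex{0} = 1
g(5) = mex{0} = 1
g(6) = mex{0,1} = 2
g(7) = mex{0,1} = 2
g(8) = mex{0,1} = 2
g(9) = mex{0,1,2} = 3
g(10) = mex{1,2} = 0
So g(10) = 0.
The value of a disjunctive sum is the nim-sum of the parts.
Combined value = 0 ⊕ 0 = 0.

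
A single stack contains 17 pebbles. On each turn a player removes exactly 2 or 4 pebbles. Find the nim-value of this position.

2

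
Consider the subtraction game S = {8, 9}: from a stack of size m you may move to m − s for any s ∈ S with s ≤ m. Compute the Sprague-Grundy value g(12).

1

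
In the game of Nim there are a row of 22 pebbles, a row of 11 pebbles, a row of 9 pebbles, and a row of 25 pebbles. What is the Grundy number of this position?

13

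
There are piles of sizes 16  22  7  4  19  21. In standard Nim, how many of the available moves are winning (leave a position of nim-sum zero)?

3

Bitwise XOR of the heap sizes:
  10000  (16)
  10110  (22)
  00111  (7)
  00100  (4)
  10011  (19)
  10101  (21)
  -----
  00011  (3)
The overall nim-sum is X = 3. A pile of size p has a winning move iff p XOR X < p (reduce it to p XOR X).
  16: 16 XOR 3 = 19 ≥ 16 — no move.
  22: 22 XOR 3 = 21 < 22 — winning move (to 21).
  7: 7 XOR 3 = 4 < 7 — winning move (to 4).
  4: 4 XOR 3 = 7 ≥ 4 — no move.
  19: 19 XOR 3 = 16 < 19 — winning move (to 16).
  21: 21 XOR 3 = 22 ≥ 21 — no move.
That gives 3 winning moves.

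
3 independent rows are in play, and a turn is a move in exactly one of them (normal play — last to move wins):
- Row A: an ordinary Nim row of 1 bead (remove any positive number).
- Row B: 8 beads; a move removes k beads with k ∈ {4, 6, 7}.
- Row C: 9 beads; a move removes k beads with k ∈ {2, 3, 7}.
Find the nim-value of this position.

1

Row A is a plain Nim row of size 1, so its Grundy value is 1.
Grundy values for row B (subtraction set {4, 6, 7}):
g(0) = mex{} = 0
g(1) = mex{} = 0
g(2) = mex{} = 0
g(3) = mex{} = 0
g(4) = mex{0} = 1
g(5) = mex{0} = 1
g(6) = mex{0} = 1
g(7) = mex{0} = 1
g(8) = mex{0,1} = 2
So g(8) = 2.
Grundy values for row C (subtraction set {2, 3, 7}):
g(0) = mex{} = 0
g(1) = mex{} = 0
g(2) = mex{0} = 1
g(3) = mex{0} = 1
g(4) = mex{0,1} = 2
g(5) = mex{1} = 0
g(6) = mex{1,2} = 0
g(7) = mex{0,2} = 1
g(8) = mex{0} = 1
g(9) = mex{0,1} = 2
So g(9) = 2.
By the Sprague-Grundy theorem, the Grundy value of a sum of independent games is the XOR of the component values.
Combined value = 1 XOR 2 XOR 2 = 1.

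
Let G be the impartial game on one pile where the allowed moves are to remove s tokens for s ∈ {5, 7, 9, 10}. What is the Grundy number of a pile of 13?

2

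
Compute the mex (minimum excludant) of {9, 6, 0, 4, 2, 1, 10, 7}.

The values 0, 1, 2 are all present; 3 is the first non-negative integer missing from the set.

3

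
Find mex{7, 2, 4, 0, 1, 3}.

The values 0, 1, 2, 3, 4 are all present; 5 is the first non-negative integer missing from the set.

5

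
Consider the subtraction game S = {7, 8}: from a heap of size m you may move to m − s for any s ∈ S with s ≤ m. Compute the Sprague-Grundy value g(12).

Grundy values for subtraction set {7, 8}:
g(0) = mex{} = 0
g(1) = mex{} = 0
g(2) = mex{} = 0
g(3) = mex{} = 0
g(4) = mex{} = 0
g(5) = mex{} = 0
g(6) = mex{} = 0
g(7) = mex{0} = 1
g(8) = mex{0} = 1
g(9) = mex{0} = 1
g(10) = mex{0} = 1
g(11) = mex{0} = 1
g(12) = mex{0} = 1
So g(12) = 1.

1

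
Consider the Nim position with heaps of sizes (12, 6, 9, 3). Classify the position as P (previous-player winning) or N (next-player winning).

Compute the nim-sum pairwise:
12 ⊕ 6 = 10
10 ⊕ 9 = 3
3 ⊕ 3 = 0
The nim-sum is 0, so this is a P-position: the player to move is in a losing position under optimal play.

P-position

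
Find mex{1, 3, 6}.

0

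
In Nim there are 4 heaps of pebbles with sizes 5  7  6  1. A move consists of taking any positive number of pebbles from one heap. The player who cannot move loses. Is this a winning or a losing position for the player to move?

Compute the nim-sum pairwise:
5 ^ 7 = 2
2 ^ 6 = 4
4 ^ 1 = 5
The nim-sum is 5 ≠ 0, so this is an N-position: the player to move can win.

Winning position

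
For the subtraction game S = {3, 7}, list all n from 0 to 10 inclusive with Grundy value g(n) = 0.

0, 1, 2, 6, 10

Build the Grundy sequence with g(k) = mex{g(k−s) : s ∈ {3, 7}, s ≤ k}:
g(0) = mex{} = 0
g(1) = mex{} = 0
g(2) = mex{} = 0
g(3) = mex{0} = 1
g(4) = mex{0} = 1
g(5) = mex{0} = 1
g(6) = mex{1} = 0
g(7) = mex{0,1} = 2
g(8) = mex{0,1} = 2
g(9) = mex{0} = 1
g(10) = mex{1,2} = 0
The P-positions (g = 0) in 0..10 are 0, 1, 2, 6, 10.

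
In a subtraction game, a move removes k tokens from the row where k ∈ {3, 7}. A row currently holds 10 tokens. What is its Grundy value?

Build the Grundy sequence with g(k) = mex{g(k−s) : s ∈ {3, 7}, s ≤ k}:
g(0) = mex{} = 0
g(1) = mex{} = 0
g(2) = mex{} = 0
g(3) = mex{0} = 1
g(4) = mex{0} = 1
g(5) = mex{0} = 1
g(6) = mex{1} = 0
g(7) = mex{0,1} = 2
g(8) = mex{0,1} = 2
g(9) = mex{0} = 1
g(10) = mex{1,2} = 0
So g(10) = 0.

0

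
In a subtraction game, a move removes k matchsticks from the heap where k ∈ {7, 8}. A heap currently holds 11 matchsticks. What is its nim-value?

1

Compute g(0), g(1), … for moves {7, 8}:
g(0) = mex{} = 0
g(1) = mex{} = 0
g(2) = mex{} = 0
g(3) = mex{} = 0
g(4) = mex{} = 0
g(5) = mex{} = 0
g(6) = mex{} = 0
g(7) = mex{0} = 1
g(8) = mex{0} = 1
g(9) = mex{0} = 1
g(10) = mex{0} = 1
g(11) = mex{0} = 1
So g(11) = 1.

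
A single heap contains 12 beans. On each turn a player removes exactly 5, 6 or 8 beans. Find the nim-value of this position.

Build the Grundy sequence with g(k) = mex{g(k−s) : s ∈ {5, 6, 8}, s ≤ k}:
g(0) = mex{} = 0
g(1) = mex{} = 0
g(2) = mex{} = 0
g(3) = mex{} = 0
g(4) = mex{} = 0
g(5) = mex{0} = 1
g(6) = mex{0} = 1
g(7) = mex{0} = 1
g(8) = mex{0} = 1
g(9) = mex{0} = 1
g(10) = mex{0,1} = 2
g(11) = mex{0,1} = 2
g(12) = mex{0,1} = 2
So g(12) = 2.

2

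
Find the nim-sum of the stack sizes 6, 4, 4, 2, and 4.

0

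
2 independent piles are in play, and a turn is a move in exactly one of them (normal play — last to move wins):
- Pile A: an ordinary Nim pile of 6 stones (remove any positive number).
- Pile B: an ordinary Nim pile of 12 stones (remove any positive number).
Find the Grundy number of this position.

10

Pile A is a plain Nim pile of size 6, so its Grundy value is 6.
Pile B is a plain Nim pile of size 12, so its Grundy value is 12.
By the Sprague-Grundy theorem, the Grundy value of a sum of independent games is the XOR of the component values.
Combined value = 6 ⊕ 12 = 10.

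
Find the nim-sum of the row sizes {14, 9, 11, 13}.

1

Write each in binary and XOR column by column:
  1110  (14)
  1001  (9)
  1011  (11)
  1101  (13)
  ----
  0001  (1)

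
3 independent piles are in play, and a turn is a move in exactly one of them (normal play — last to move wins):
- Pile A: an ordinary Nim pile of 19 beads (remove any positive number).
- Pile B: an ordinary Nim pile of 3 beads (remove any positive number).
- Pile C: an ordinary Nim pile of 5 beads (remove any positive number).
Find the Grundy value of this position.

21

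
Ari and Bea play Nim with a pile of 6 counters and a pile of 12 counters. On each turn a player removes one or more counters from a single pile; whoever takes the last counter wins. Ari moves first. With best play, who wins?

Ari wins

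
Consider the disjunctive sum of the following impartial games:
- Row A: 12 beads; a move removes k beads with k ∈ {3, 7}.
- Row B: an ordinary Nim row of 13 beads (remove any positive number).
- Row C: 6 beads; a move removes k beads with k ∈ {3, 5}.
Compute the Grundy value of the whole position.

Build the Grundy sequence for row A with g(k) = mex{g(k−s) : s ∈ {3, 7}, s ≤ k}:
k:     0  1  2  3  4  5  6  7  8  9 10 11 12
g(k):  0  0  0  1  1  1  0  2  2  1  0  0  0
So g(12) = 0.
Row B is a plain Nim row of size 13, so its Grundy value is 13.
Build the Grundy sequence for row C with g(k) = mex{g(k−s) : s ∈ {3, 5}, s ≤ k}:
g(0) = mex{} = 0
g(1) = mex{} = 0
g(2) = mex{} = 0
g(3) = mex{0} = 1
g(4) = mex{0} = 1
g(5) = mex{0} = 1
g(6) = mex{0,1} = 2
So g(6) = 2.
The value of a disjunctive sum is the nim-sum of the parts.
Combined value = 0 ⊕ 13 ⊕ 2 = 15.

15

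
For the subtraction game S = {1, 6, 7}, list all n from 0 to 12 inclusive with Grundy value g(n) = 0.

0, 2, 4, 12

Build the Grundy sequence with g(k) = mex{g(k−s) : s ∈ {1, 6, 7}, s ≤ k}:
k:     0  1  2  3  4  5  6  7  8  9 10 11 12
g(k):  0  1  0  1  0  1  2  3  2  3  2  3  0
The P-positions (g = 0) in 0..12 are 0, 2, 4, 12.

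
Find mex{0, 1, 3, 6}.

2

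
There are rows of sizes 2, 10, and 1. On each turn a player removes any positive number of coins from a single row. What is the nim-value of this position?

In binary:
  0010  (2)
  1010  (10)
  0001  (1)
  ----
  1001  (9)

9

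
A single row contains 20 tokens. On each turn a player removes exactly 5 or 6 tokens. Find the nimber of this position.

Compute g(0), g(1), … for moves {5, 6}:
k:     0  1  2  3  4  5  6  7  8  9 10 11 12 13 14 15 16 17 18 19 20
g(k):  0  0  0  0  0  1  1  1  1  1  2  0  0  0  0  0  1  1  1  1  1
So g(20) = 1.

1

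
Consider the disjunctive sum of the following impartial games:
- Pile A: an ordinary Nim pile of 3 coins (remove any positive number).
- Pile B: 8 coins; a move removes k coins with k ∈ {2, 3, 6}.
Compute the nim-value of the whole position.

Pile A is a plain Nim pile of size 3, so its Grundy value is 3.
Build the Grundy sequence for pile B with g(k) = mex{g(k−s) : s ∈ {2, 3, 6}, s ≤ k}:
k:     0  1  2  3  4  5  6  7  8
g(k):  0  0  1  1  2  0  3  1  2
So g(8) = 2.
The value of a disjunctive sum is the nim-sum of the parts.
Combined value = 3 ⊕ 2 = 1.

1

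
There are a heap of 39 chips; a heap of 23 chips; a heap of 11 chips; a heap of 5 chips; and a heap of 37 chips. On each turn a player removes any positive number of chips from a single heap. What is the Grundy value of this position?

27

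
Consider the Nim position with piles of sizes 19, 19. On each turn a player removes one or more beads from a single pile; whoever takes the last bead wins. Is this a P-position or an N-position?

In binary:
  10011  (19)
  10011  (19)
  -----
  00000  (0)
The nim-sum is 0, so this is a P-position: the player to move is in a losing position under optimal play.

P-position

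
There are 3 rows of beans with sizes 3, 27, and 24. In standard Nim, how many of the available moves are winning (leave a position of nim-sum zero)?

0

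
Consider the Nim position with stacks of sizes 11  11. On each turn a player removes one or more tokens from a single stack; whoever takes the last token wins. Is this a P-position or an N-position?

P-position

Nim-sum: 11 XOR 11 = 0.
The nim-sum is 0, so this is a P-position: the player to move is in a losing position under optimal play.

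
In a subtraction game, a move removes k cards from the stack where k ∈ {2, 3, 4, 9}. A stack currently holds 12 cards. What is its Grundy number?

Compute g(0), g(1), … for moves {2, 3, 4, 9}:
g(0) = mex{} = 0
g(1) = mex{} = 0
g(2) = mex{0} = 1
g(3) = mex{0} = 1
g(4) = mex{0,1} = 2
g(5) = mex{0,1} = 2
g(6) = mex{1,2} = 0
g(7) = mex{1,2} = 0
g(8) = mex{0,2} = 1
g(9) = mex{0,2} = 1
g(10) = mex{0,1} = 2
g(11) = mex{0,1} = 2
g(12) = mex{1,2} = 0
So g(12) = 0.

0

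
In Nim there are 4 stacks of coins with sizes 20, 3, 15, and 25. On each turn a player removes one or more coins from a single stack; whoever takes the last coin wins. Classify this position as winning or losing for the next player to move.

Write each in binary and XOR column by column:
  10100  (20)
  00011  (3)
  01111  (15)
  11001  (25)
  -----
  00001  (1)
The nim-sum is 1 ≠ 0, so this is an N-position: the player to move can win.

Winning position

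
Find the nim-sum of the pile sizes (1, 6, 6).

Nim-sum: 1 XOR 6 XOR 6 = 1.

1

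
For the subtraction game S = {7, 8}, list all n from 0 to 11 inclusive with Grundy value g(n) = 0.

0, 1, 2, 3, 4, 5, 6

Compute g(0), g(1), … for moves {7, 8}:
k:     0  1  2  3  4  5  6  7  8  9 10 11
g(k):  0  0  0  0  0  0  0  1  1  1  1  1
The P-positions (g = 0) in 0..11 are 0, 1, 2, 3, 4, 5, 6.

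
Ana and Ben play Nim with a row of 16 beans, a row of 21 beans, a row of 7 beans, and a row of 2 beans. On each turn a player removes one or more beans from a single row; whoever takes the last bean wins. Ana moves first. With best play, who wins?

Ben wins

Compute the nim-sum pairwise:
16 ^ 21 = 5
5 ^ 7 = 2
2 ^ 2 = 0
The nim-sum is 0, so this is a P-position: the player to move is in a losing position under optimal play; Ana is about to move from it and so loses — Ben wins.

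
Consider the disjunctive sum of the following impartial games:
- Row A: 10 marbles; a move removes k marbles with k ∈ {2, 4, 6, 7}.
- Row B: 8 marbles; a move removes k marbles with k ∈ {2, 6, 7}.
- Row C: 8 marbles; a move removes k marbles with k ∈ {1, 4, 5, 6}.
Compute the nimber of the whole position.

6

For row A, compute g(0), g(1), … with moves {2, 4, 6, 7}:
g(0) = mex{} = 0
g(1) = mex{} = 0
g(2) = mex{0} = 1
g(3) = mex{0} = 1
g(4) = mex{0,1} = 2
g(5) = mex{0,1} = 2
g(6) = mex{0,1,2} = 3
g(7) = mex{0,1,2} = 3
g(8) = mex{0,1,2,3} = 4
g(9) = mex{1,2,3} = 0
g(10) = mex{1,2,3,4} = 0
So g(10) = 0.
Build the Grundy sequence for row B with g(k) = mex{g(k−s) : s ∈ {2, 6, 7}, s ≤ k}:
k:     0  1  2  3  4  5  6  7  8
g(k):  0  0  1  1  0  0  1  1  2
So g(8) = 2.
For row C, compute g(0), g(1), … with moves {1, 4, 5, 6}:
k:     0  1  2  3  4  5  6  7  8
g(k):  0  1  0  1  2  3  2  3  4
So g(8) = 4.
The value of a disjunctive sum is the nim-sum of the parts.
Combined value = 0 ⊕ 2 ⊕ 4 = 6.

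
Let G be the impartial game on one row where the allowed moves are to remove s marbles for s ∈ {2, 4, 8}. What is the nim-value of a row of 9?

Compute g(0), g(1), … for moves {2, 4, 8}:
g(0) = mex{} = 0
g(1) = mex{} = 0
g(2) = mex{0} = 1
g(3) = mex{0} = 1
g(4) = mex{0,1} = 2
g(5) = mex{0,1} = 2
g(6) = mex{1,2} = 0
g(7) = mex{1,2} = 0
g(8) = mex{0,2} = 1
g(9) = mex{0,2} = 1
So g(9) = 1.

1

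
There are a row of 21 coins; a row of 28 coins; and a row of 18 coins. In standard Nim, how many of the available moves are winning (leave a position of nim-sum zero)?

3

Compute the nim-sum pairwise:
21 ^ 28 = 9
9 ^ 18 = 27
The overall nim-sum is X = 27. A row of size p has a winning move iff p XOR X < p (reduce it to p XOR X).
  21: 21 XOR 27 = 14 < 21 — winning move (to 14).
  28: 28 XOR 27 = 7 < 28 — winning move (to 7).
  18: 18 XOR 27 = 9 < 18 — winning move (to 9).
That gives 3 winning moves.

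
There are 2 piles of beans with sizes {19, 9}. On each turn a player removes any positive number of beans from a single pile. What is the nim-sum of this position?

In binary:
  10011  (19)
  01001  (9)
  -----
  11010  (26)

26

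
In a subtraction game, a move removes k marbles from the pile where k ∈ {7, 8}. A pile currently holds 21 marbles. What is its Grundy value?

Grundy values for subtraction set {7, 8}:
k:     0  1  2  3  4  5  6  7  8  9 10 11 12 13 14 15 16 17 18 19 20 21
g(k):  0  0  0  0  0  0  0  1  1  1  1  1  1  1  2  0  0  0  0  0  0  0
So g(21) = 0.

0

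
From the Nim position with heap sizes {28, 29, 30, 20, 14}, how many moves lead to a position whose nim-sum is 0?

In binary:
  11100  (28)
  11101  (29)
  11110  (30)
  10100  (20)
  01110  (14)
  -----
  00101  (5)
The overall nim-sum is X = 5. A heap of size p has a winning move iff p XOR X < p (reduce it to p XOR X).
  28: 28 XOR 5 = 25 < 28 — winning move (to 25).
  29: 29 XOR 5 = 24 < 29 — winning move (to 24).
  30: 30 XOR 5 = 27 < 30 — winning move (to 27).
  20: 20 XOR 5 = 17 < 20 — winning move (to 17).
  14: 14 XOR 5 = 11 < 14 — winning move (to 11).
That gives 5 winning moves.

5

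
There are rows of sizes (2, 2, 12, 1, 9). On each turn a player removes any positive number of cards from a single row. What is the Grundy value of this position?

Nim-sum: 2 ^ 2 ^ 12 ^ 1 ^ 9 = 4.

4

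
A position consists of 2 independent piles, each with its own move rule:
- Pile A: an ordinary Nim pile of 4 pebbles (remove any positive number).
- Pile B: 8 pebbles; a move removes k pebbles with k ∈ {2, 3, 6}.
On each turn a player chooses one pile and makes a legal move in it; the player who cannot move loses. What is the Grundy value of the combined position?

Pile A is a plain Nim pile of size 4, so its Grundy value is 4.
Grundy values for pile B (subtraction set {2, 3, 6}):
g(0) = mex{} = 0
g(1) = mex{} = 0
g(2) = mex{0} = 1
g(3) = mex{0} = 1
g(4) = mex{0,1} = 2
g(5) = mex{1} = 0
g(6) = mex{0,1,2} = 3
g(7) = mex{0,2} = 1
g(8) = mex{0,1,3} = 2
So g(8) = 2.
The value of a disjunctive sum is the nim-sum of the parts.
Combined value = 4 XOR 2 = 6.

6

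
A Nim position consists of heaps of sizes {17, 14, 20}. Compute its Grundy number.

11

Bitwise XOR of the heap sizes:
  10001  (17)
  01110  (14)
  10100  (20)
  -----
  01011  (11)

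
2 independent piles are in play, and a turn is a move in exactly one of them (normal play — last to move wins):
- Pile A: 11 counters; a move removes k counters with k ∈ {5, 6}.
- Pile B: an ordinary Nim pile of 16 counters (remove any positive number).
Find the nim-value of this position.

Build the Grundy sequence for pile A with g(k) = mex{g(k−s) : s ∈ {5, 6}, s ≤ k}:
k:     0  1  2  3  4  5  6  7  8  9 10 11
g(k):  0  0  0  0  0  1  1  1  1  1  2  0
So g(11) = 0.
Pile B is a plain Nim pile of size 16, so its Grundy value is 16.
The value of a disjunctive sum is the nim-sum of the parts.
Combined value = 0 ⊕ 16 = 16.

16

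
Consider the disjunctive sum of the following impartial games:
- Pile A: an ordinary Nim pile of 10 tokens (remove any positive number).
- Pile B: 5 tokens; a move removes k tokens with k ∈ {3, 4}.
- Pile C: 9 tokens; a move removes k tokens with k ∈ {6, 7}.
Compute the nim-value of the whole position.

Pile A is a plain Nim pile of size 10, so its Grundy value is 10.
For pile B, compute g(0), g(1), … with moves {3, 4}:
k:     0  1  2  3  4  5
g(k):  0  0  0  1  1  1
So g(5) = 1.
Grundy values for pile C (subtraction set {6, 7}):
g(0) = mex{} = 0
g(1) = mex{} = 0
g(2) = mex{} = 0
g(3) = mex{} = 0
g(4) = mex{} = 0
g(5) = mex{} = 0
g(6) = mex{0} = 1
g(7) = mex{0} = 1
g(8) = mex{0} = 1
g(9) = mex{0} = 1
So g(9) = 1.
By the Sprague-Grundy theorem, the Grundy value of a sum of independent games is the XOR of the component values.
Combined value = 10 ⊕ 1 ⊕ 1 = 10.

10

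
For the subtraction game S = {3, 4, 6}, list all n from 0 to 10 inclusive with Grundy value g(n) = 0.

0, 1, 2, 9, 10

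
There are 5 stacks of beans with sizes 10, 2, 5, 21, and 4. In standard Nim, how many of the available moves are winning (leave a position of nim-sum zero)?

Compute the nim-sum pairwise:
10 ^ 2 = 8
8 ^ 5 = 13
13 ^ 21 = 24
24 ^ 4 = 28
The overall nim-sum is X = 28. A stack of size p has a winning move iff p XOR X < p (reduce it to p XOR X).
  10: 10 XOR 28 = 22 ≥ 10 — no move.
  2: 2 XOR 28 = 30 ≥ 2 — no move.
  5: 5 XOR 28 = 25 ≥ 5 — no move.
  21: 21 XOR 28 = 9 < 21 — winning move (to 9).
  4: 4 XOR 28 = 24 ≥ 4 — no move.
That gives 1 winning move.

1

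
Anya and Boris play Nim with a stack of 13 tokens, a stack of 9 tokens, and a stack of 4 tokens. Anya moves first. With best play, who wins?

In binary:
  1101  (13)
  1001  (9)
  0100  (4)
  ----
  0000  (0)
The nim-sum is 0, so this is a P-position: the player to move is in a losing position under optimal play; Anya is about to move from it and so loses — Boris wins.

Boris wins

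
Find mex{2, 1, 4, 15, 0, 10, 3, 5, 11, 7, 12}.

The values 0, 1, 2, 3, 4, 5 are all present; 6 is the first non-negative integer missing from the set.

6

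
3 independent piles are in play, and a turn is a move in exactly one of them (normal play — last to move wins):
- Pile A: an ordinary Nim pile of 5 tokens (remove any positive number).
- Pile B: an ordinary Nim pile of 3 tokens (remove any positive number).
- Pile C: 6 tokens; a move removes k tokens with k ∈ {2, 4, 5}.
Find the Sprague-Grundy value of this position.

Pile A is a plain Nim pile of size 5, so its Grundy value is 5.
Pile B is a plain Nim pile of size 3, so its Grundy value is 3.
For pile C, compute g(0), g(1), … with moves {2, 4, 5}:
g(0) = mex{} = 0
g(1) = mex{} = 0
g(2) = mex{0} = 1
g(3) = mex{0} = 1
g(4) = mex{0,1} = 2
g(5) = mex{0,1} = 2
g(6) = mex{0,1,2} = 3
So g(6) = 3.
The value of a disjunctive sum is the nim-sum of the parts.
Combined value = 5 ⊕ 3 ⊕ 3 = 5.

5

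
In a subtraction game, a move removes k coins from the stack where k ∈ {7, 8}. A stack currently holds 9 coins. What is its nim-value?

Grundy values for subtraction set {7, 8}:
g(0) = mex{} = 0
g(1) = mex{} = 0
g(2) = mex{} = 0
g(3) = mex{} = 0
g(4) = mex{} = 0
g(5) = mex{} = 0
g(6) = mex{} = 0
g(7) = mex{0} = 1
g(8) = mex{0} = 1
g(9) = mex{0} = 1
So g(9) = 1.

1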